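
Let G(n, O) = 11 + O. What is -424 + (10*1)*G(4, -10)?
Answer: -414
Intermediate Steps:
-424 + (10*1)*G(4, -10) = -424 + (10*1)*(11 - 10) = -424 + 10*1 = -424 + 10 = -414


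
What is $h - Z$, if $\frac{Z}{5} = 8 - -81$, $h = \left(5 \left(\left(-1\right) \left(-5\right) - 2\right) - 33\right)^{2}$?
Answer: $-121$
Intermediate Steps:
$h = 324$ ($h = \left(5 \left(5 - 2\right) - 33\right)^{2} = \left(5 \cdot 3 - 33\right)^{2} = \left(15 - 33\right)^{2} = \left(-18\right)^{2} = 324$)
$Z = 445$ ($Z = 5 \left(8 - -81\right) = 5 \left(8 + 81\right) = 5 \cdot 89 = 445$)
$h - Z = 324 - 445 = -121$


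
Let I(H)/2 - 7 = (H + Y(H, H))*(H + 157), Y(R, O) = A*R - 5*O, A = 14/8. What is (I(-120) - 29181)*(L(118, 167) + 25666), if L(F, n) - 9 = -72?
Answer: -235214761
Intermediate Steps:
A = 7/4 (A = 14*(⅛) = 7/4 ≈ 1.7500)
L(F, n) = -63 (L(F, n) = 9 - 72 = -63)
Y(R, O) = -5*O + 7*R/4 (Y(R, O) = 7*R/4 - 5*O = -5*O + 7*R/4)
I(H) = 14 - 9*H*(157 + H)/2 (I(H) = 14 + 2*((H + (-5*H + 7*H/4))*(H + 157)) = 14 + 2*((H - 13*H/4)*(157 + H)) = 14 + 2*((-9*H/4)*(157 + H)) = 14 + 2*(-9*H*(157 + H)/4) = 14 - 9*H*(157 + H)/2)
(I(-120) - 29181)*(L(118, 167) + 25666) = ((14 - 1413/2*(-120) - 9/2*(-120)²) - 29181)*(-63 + 25666) = ((14 + 84780 - 9/2*14400) - 29181)*25603 = ((14 + 84780 - 64800) - 29181)*25603 = (19994 - 29181)*25603 = -9187*25603 = -235214761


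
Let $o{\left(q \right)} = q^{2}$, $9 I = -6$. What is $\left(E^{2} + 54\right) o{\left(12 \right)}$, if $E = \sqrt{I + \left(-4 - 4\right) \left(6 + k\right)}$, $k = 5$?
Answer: $-4992$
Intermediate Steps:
$I = - \frac{2}{3}$ ($I = \frac{1}{9} \left(-6\right) = - \frac{2}{3} \approx -0.66667$)
$E = \frac{i \sqrt{798}}{3}$ ($E = \sqrt{- \frac{2}{3} + \left(-4 - 4\right) \left(6 + 5\right)} = \sqrt{- \frac{2}{3} - 88} = \sqrt{- \frac{266}{3}} = \frac{i \sqrt{798}}{3} \approx 9.4163 i$)
$\left(E^{2} + 54\right) o{\left(12 \right)} = \left(\left(\frac{i \sqrt{798}}{3}\right)^{2} + 54\right) 12^{2} = \left(- \frac{266}{3} + 54\right) 144 = \left(- \frac{104}{3}\right) 144 = -4992$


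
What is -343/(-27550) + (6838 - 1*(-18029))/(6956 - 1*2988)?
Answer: 343223437/54659200 ≈ 6.2793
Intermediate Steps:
-343/(-27550) + (6838 - 1*(-18029))/(6956 - 1*2988) = -343*(-1/27550) + (6838 + 18029)/(6956 - 2988) = 343/27550 + 24867/3968 = 343223437/54659200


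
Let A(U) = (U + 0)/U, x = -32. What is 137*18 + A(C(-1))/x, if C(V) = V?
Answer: 78911/32 ≈ 2466.0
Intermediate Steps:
A(U) = 1 (A(U) = U/U = 1)
137*18 + A(C(-1))/x = 137*18 + 1/(-32) = 2466 + 1*(-1/32) = 2466 - 1/32 = 78911/32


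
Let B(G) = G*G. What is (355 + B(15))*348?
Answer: 201840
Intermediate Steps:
B(G) = G²
(355 + B(15))*348 = (355 + 15²)*348 = (355 + 225)*348 = 580*348 = 201840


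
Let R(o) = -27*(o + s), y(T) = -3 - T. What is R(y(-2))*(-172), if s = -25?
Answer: -120744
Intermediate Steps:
R(o) = 675 - 27*o (R(o) = -27*(o - 25) = -27*(-25 + o) = 675 - 27*o)
R(y(-2))*(-172) = (675 - 27*(-3 - 1*(-2)))*(-172) = (675 - 27*(-3 + 2))*(-172) = (675 - 27*(-1))*(-172) = (675 + 27)*(-172) = 702*(-172) = -120744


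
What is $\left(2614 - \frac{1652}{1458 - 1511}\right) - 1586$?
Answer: $\frac{56136}{53} \approx 1059.2$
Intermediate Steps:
$\left(2614 - \frac{1652}{1458 - 1511}\right) - 1586 = \left(2614 - \frac{1652}{-53}\right) - 1586 = \left(2614 - - \frac{1652}{53}\right) - 1586 = \left(2614 + \frac{1652}{53}\right) - 1586 = \frac{140194}{53} - 1586 = \frac{56136}{53}$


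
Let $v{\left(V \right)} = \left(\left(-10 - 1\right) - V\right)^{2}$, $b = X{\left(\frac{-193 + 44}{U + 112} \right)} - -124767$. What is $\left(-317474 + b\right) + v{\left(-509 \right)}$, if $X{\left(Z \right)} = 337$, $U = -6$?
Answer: $55634$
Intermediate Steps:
$b = 125104$ ($b = 337 - -124767 = 337 + 124767 = 125104$)
$v{\left(V \right)} = \left(-11 - V\right)^{2}$ ($v{\left(V \right)} = \left(\left(-10 - 1\right) - V\right)^{2} = \left(-11 - V\right)^{2}$)
$\left(-317474 + b\right) + v{\left(-509 \right)} = \left(-317474 + 125104\right) + \left(11 - 509\right)^{2} = -192370 + \left(-498\right)^{2} = -192370 + 248004 = 55634$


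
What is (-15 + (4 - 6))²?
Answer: 289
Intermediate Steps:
(-15 + (4 - 6))² = (-15 - 2)² = (-17)² = 289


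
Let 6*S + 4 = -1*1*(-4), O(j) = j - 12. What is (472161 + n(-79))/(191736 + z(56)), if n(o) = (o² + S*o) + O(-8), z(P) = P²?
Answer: 239191/97436 ≈ 2.4549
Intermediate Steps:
O(j) = -12 + j
S = 0 (S = -⅔ + (-1*1*(-4))/6 = -⅔ + (-1*(-4))/6 = -⅔ + (⅙)*4 = -⅔ + ⅔ = 0)
n(o) = -20 + o² (n(o) = (o² + 0*o) + (-12 - 8) = (o² + 0) - 20 = o² - 20 = -20 + o²)
(472161 + n(-79))/(191736 + z(56)) = (472161 + (-20 + (-79)²))/(191736 + 56²) = (472161 + (-20 + 6241))/(191736 + 3136) = (472161 + 6221)/194872 = 478382*(1/194872) = 239191/97436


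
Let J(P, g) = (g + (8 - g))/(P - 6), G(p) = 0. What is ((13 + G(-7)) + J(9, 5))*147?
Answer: 2303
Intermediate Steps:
J(P, g) = 8/(-6 + P)
((13 + G(-7)) + J(9, 5))*147 = ((13 + 0) + 8/(-6 + 9))*147 = (13 + 8/3)*147 = (47/3)*147 = 2303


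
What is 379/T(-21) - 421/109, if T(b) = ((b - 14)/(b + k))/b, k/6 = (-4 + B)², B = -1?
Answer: 15985252/545 ≈ 29331.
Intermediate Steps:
k = 150 (k = 6*(-4 - 1)² = 6*(-5)² = 6*25 = 150)
T(b) = (-14 + b)/(b*(150 + b)) (T(b) = ((b - 14)/(b + 150))/b = ((-14 + b)/(150 + b))/b = (-14 + b)/(b*(150 + b)))
379/T(-21) - 421/109 = 379/(((-14 - 21)/((-21)*(150 - 21)))) - 421/109 = 379/((-1/21*(-35)/129)) - 421*1/109 = 379/((-1/21*1/129*(-35))) - 421/109 = 379/(5/387) - 421/109 = 379*(387/5) - 421/109 = 146673/5 - 421/109 = 15985252/545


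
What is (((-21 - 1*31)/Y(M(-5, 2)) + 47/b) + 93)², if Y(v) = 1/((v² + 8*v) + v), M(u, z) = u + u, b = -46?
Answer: 387656721/2116 ≈ 1.8320e+5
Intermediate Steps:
M(u, z) = 2*u
Y(v) = 1/(v² + 9*v)
(((-21 - 1*31)/Y(M(-5, 2)) + 47/b) + 93)² = (((-21 - 1*31)/((1/(((2*(-5)))*(9 + 2*(-5))))) + 47/(-46)) + 93)² = (((-21 - 31)/((1/((-10)*(9 - 10)))) + 47*(-1/46)) + 93)² = ((-52/((-⅒/(-1))) - 47/46) + 93)² = ((-52/((-⅒*(-1))) - 47/46) + 93)² = ((-52/⅒ - 47/46) + 93)² = ((-52*10 - 47/46) + 93)² = ((-520 - 47/46) + 93)² = (-23967/46 + 93)² = (-19689/46)² = 387656721/2116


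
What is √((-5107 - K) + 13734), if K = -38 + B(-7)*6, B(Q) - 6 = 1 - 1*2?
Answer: √8635 ≈ 92.925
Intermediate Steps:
B(Q) = 5 (B(Q) = 6 + (1 - 1*2) = 6 + (1 - 2) = 6 - 1 = 5)
K = -8 (K = -38 + 5*6 = -38 + 30 = -8)
√((-5107 - K) + 13734) = √((-5107 - 1*(-8)) + 13734) = √((-5107 + 8) + 13734) = √(-5099 + 13734) = √8635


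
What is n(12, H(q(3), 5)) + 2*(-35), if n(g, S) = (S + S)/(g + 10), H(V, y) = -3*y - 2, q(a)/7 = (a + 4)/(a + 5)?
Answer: -787/11 ≈ -71.545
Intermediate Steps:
q(a) = 7*(4 + a)/(5 + a) (q(a) = 7*((a + 4)/(a + 5)) = 7*((4 + a)/(5 + a)) = 7*(4 + a)/(5 + a))
H(V, y) = -2 - 3*y
n(g, S) = 2*S/(10 + g) (n(g, S) = (2*S)/(10 + g) = 2*S/(10 + g))
n(12, H(q(3), 5)) + 2*(-35) = 2*(-2 - 3*5)/(10 + 12) + 2*(-35) = 2*(-2 - 15)/22 - 70 = 2*(-17)*(1/22) - 70 = -17/11 - 70 = -787/11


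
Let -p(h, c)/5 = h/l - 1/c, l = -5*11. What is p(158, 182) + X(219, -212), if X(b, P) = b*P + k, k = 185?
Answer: -92549675/2002 ≈ -46229.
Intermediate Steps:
l = -55
X(b, P) = 185 + P*b (X(b, P) = b*P + 185 = P*b + 185 = 185 + P*b)
p(h, c) = 5/c + h/11 (p(h, c) = -5*(h/(-55) - 1/c) = -5*(h*(-1/55) - 1/c) = -5*(-h/55 - 1/c) = -5*(-1/c - h/55) = 5/c + h/11)
p(158, 182) + X(219, -212) = (5/182 + (1/11)*158) + (185 - 212*219) = (5*(1/182) + 158/11) + (185 - 46428) = (5/182 + 158/11) - 46243 = 28811/2002 - 46243 = -92549675/2002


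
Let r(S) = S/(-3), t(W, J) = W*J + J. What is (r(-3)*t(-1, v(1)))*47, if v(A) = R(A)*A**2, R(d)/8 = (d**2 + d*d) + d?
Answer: 0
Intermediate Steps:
R(d) = 8*d + 16*d**2 (R(d) = 8*((d**2 + d*d) + d) = 8*((d**2 + d**2) + d) = 8*(2*d**2 + d) = 8*(d + 2*d**2) = 8*d + 16*d**2)
v(A) = 8*A**3*(1 + 2*A) (v(A) = (8*A*(1 + 2*A))*A**2 = 8*A**3*(1 + 2*A))
t(W, J) = J + J*W (t(W, J) = J*W + J = J + J*W)
r(S) = -S/3 (r(S) = S*(-1/3) = -S/3)
(r(-3)*t(-1, v(1)))*47 = ((-1/3*(-3))*((1**3*(8 + 16*1))*(1 - 1)))*47 = (1*((1*(8 + 16))*0))*47 = (1*((1*24)*0))*47 = (1*(24*0))*47 = (1*0)*47 = 0*47 = 0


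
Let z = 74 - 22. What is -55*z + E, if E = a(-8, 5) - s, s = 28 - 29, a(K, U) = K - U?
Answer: -2872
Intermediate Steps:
z = 52
s = -1
E = -12 (E = (-8 - 1*5) - 1*(-1) = (-8 - 5) + 1 = -13 + 1 = -12)
-55*z + E = -55*52 - 12 = -2860 - 12 = -2872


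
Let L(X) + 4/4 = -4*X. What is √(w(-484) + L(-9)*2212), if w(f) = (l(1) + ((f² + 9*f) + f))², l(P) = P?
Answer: √52632237309 ≈ 2.2942e+5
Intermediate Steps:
L(X) = -1 - 4*X
w(f) = (1 + f² + 10*f)² (w(f) = (1 + ((f² + 9*f) + f))² = (1 + (f² + 10*f))² = (1 + f² + 10*f)²)
√(w(-484) + L(-9)*2212) = √((1 + (-484)² + 10*(-484))² + (-1 - 4*(-9))*2212) = √((1 + 234256 - 4840)² + (-1 + 36)*2212) = √(229417² + 35*2212) = √(52632159889 + 77420) = √52632237309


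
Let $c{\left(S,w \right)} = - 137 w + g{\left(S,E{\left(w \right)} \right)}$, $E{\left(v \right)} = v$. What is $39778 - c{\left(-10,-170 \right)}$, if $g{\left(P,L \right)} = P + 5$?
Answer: $16493$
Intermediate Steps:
$g{\left(P,L \right)} = 5 + P$
$c{\left(S,w \right)} = 5 + S - 137 w$ ($c{\left(S,w \right)} = - 137 w + \left(5 + S\right) = 5 + S - 137 w$)
$39778 - c{\left(-10,-170 \right)} = 39778 - \left(5 - 10 - -23290\right) = 39778 - \left(5 - 10 + 23290\right) = 39778 - 23285 = 16493$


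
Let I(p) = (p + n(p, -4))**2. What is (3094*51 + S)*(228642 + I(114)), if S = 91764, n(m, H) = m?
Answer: 70032463308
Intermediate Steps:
I(p) = 4*p**2 (I(p) = (p + p)**2 = (2*p)**2 = 4*p**2)
(3094*51 + S)*(228642 + I(114)) = (3094*51 + 91764)*(228642 + 4*114**2) = (157794 + 91764)*(228642 + 4*12996) = 249558*(228642 + 51984) = 249558*280626 = 70032463308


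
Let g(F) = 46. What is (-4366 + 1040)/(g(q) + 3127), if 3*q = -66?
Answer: -3326/3173 ≈ -1.0482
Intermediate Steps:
q = -22 (q = (1/3)*(-66) = -22)
(-4366 + 1040)/(g(q) + 3127) = (-4366 + 1040)/(46 + 3127) = -3326/3173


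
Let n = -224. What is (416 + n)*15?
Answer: 2880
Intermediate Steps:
(416 + n)*15 = (416 - 224)*15 = 192*15 = 2880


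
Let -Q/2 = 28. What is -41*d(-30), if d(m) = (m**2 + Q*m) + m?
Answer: -104550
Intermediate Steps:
Q = -56 (Q = -2*28 = -56)
d(m) = m**2 - 55*m (d(m) = (m**2 - 56*m) + m = m**2 - 55*m)
-41*d(-30) = -(-1230)*(-55 - 30) = -(-1230)*(-85) = -41*2550 = -104550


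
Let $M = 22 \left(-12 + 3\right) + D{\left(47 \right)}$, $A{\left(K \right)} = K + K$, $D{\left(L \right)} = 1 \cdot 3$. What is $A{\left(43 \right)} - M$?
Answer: $281$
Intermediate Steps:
$D{\left(L \right)} = 3$
$A{\left(K \right)} = 2 K$
$M = -195$ ($M = 22 \left(-12 + 3\right) + 3 = 22 \left(-9\right) + 3 = -198 + 3 = -195$)
$A{\left(43 \right)} - M = 2 \cdot 43 - -195 = 86 + 195 = 281$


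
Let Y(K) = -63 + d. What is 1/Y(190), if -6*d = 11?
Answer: -6/389 ≈ -0.015424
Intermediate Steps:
d = -11/6 (d = -⅙*11 = -11/6 ≈ -1.8333)
Y(K) = -389/6 (Y(K) = -63 - 11/6 = -389/6)
1/Y(190) = 1/(-389/6) = -6/389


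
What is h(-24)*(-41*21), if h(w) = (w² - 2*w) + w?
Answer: -516600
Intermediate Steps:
h(w) = w² - w
h(-24)*(-41*21) = (-24*(-1 - 24))*(-41*21) = -24*(-25)*(-861) = 600*(-861) = -516600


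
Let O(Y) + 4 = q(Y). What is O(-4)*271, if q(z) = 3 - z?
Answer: 813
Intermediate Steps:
O(Y) = -1 - Y (O(Y) = -4 + (3 - Y) = -1 - Y)
O(-4)*271 = (-1 - 1*(-4))*271 = (-1 + 4)*271 = 3*271 = 813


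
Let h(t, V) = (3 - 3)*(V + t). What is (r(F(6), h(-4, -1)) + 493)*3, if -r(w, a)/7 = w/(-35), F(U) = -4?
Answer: 7383/5 ≈ 1476.6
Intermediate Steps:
h(t, V) = 0 (h(t, V) = 0*(V + t) = 0)
r(w, a) = w/5 (r(w, a) = -7*w/(-35) = -7*w*(-1)/35 = -(-1)*w/5 = w/5)
(r(F(6), h(-4, -1)) + 493)*3 = ((⅕)*(-4) + 493)*3 = (-⅘ + 493)*3 = (2461/5)*3 = 7383/5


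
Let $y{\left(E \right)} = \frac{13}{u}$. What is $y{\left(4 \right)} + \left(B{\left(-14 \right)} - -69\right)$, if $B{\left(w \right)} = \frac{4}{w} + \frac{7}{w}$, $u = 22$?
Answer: $\frac{5298}{77} \approx 68.805$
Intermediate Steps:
$B{\left(w \right)} = \frac{11}{w}$
$y{\left(E \right)} = \frac{13}{22}$
$y{\left(4 \right)} + \left(B{\left(-14 \right)} - -69\right) = \frac{13}{22} + \left(\frac{11}{-14} - -69\right) = \frac{13}{22} + \left(11 \left(- \frac{1}{14}\right) + 69\right) = \frac{13}{22} + \left(- \frac{11}{14} + 69\right) = \frac{13}{22} + \frac{955}{14} = \frac{5298}{77}$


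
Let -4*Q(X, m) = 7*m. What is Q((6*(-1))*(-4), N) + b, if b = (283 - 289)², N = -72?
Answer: 162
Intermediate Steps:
b = 36 (b = (-6)² = 36)
Q(X, m) = -7*m/4
Q((6*(-1))*(-4), N) + b = -7/4*(-72) + 36 = 126 + 36 = 162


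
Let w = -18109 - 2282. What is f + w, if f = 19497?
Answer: -894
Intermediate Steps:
w = -20391
f + w = 19497 - 20391 = -894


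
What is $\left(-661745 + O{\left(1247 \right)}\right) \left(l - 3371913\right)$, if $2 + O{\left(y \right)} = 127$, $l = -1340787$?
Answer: $3118016574000$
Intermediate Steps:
$O{\left(y \right)} = 125$ ($O{\left(y \right)} = -2 + 127 = 125$)
$\left(-661745 + O{\left(1247 \right)}\right) \left(l - 3371913\right) = \left(-661745 + 125\right) \left(-1340787 - 3371913\right) = \left(-661620\right) \left(-4712700\right) = 3118016574000$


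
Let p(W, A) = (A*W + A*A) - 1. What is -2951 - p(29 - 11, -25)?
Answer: -3125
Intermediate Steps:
p(W, A) = -1 + A² + A*W (p(W, A) = (A*W + A²) - 1 = (A² + A*W) - 1 = -1 + A² + A*W)
-2951 - p(29 - 11, -25) = -2951 - (-1 + (-25)² - 25*(29 - 11)) = -2951 - (-1 + 625 - 25*18) = -2951 - (-1 + 625 - 450) = -2951 - 1*174 = -2951 - 174 = -3125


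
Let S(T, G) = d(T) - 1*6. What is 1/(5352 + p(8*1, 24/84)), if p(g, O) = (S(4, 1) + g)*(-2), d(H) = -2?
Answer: 1/5352 ≈ 0.00018685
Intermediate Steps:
S(T, G) = -8 (S(T, G) = -2 - 1*6 = -2 - 6 = -8)
p(g, O) = 16 - 2*g (p(g, O) = (-8 + g)*(-2) = 16 - 2*g)
1/(5352 + p(8*1, 24/84)) = 1/(5352 + (16 - 16)) = 1/(5352 + 0) = 1/5352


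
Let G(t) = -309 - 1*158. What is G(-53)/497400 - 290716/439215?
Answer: -3217938929/4854789800 ≈ -0.66284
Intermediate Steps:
G(t) = -467 (G(t) = -309 - 158 = -467)
G(-53)/497400 - 290716/439215 = -467/497400 - 290716/439215 = -3217938929/4854789800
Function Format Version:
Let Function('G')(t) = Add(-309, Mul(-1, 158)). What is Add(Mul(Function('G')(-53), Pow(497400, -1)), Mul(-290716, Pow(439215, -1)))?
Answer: Rational(-3217938929, 4854789800) ≈ -0.66284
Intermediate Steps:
Function('G')(t) = -467 (Function('G')(t) = Add(-309, -158) = -467)
Add(Mul(Function('G')(-53), Pow(497400, -1)), Mul(-290716, Pow(439215, -1))) = Add(Mul(-467, Pow(497400, -1)), Mul(-290716, Pow(439215, -1))) = Add(Mul(-467, Rational(1, 497400)), Mul(-290716, Rational(1, 439215))) = Add(Rational(-467, 497400), Rational(-290716, 439215)) = Rational(-3217938929, 4854789800)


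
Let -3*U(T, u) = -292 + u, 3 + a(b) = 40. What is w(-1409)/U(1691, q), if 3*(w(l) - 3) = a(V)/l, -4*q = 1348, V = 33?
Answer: 12644/886261 ≈ 0.014267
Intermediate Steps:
a(b) = 37 (a(b) = -3 + 40 = 37)
q = -337 (q = -¼*1348 = -337)
U(T, u) = 292/3 - u/3 (U(T, u) = -(-292 + u)/3 = 292/3 - u/3)
w(l) = 3 + 37/(3*l) (w(l) = 3 + (37/l)/3 = 3 + 37/(3*l))
w(-1409)/U(1691, q) = (3 + (37/3)/(-1409))/(292/3 - ⅓*(-337)) = (3 + (37/3)*(-1/1409))/(292/3 + 337/3) = (3 - 37/4227)/(629/3) = (12644/4227)*(3/629) = 12644/886261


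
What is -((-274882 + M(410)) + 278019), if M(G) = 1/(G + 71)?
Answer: -1508898/481 ≈ -3137.0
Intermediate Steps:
M(G) = 1/(71 + G)
-((-274882 + M(410)) + 278019) = -((-274882 + 1/(71 + 410)) + 278019) = -((-274882 + 1/481) + 278019) = -(-132218241/481 + 278019) = -1*1508898/481 = -1508898/481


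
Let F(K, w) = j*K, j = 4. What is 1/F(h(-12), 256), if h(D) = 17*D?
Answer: -1/816 ≈ -0.0012255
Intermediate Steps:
F(K, w) = 4*K
1/F(h(-12), 256) = 1/(4*(17*(-12))) = 1/(4*(-204)) = 1/(-816) = -1/816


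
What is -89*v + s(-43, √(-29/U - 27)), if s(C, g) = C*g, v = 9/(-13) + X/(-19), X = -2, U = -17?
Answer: 12905/247 - 43*I*√7310/17 ≈ 52.247 - 216.26*I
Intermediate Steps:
v = -145/247 (v = 9/(-13) - 2/(-19) = 9*(-1/13) - 2*(-1/19) = -9/13 + 2/19 = -145/247 ≈ -0.58704)
-89*v + s(-43, √(-29/U - 27)) = -89*(-145/247) - 43*√(-29/(-17) - 27) = 12905/247 - 43*√(-29*(-1/17) - 27) = 12905/247 - 43*√(29/17 - 27) = 12905/247 - 43*I*√7310/17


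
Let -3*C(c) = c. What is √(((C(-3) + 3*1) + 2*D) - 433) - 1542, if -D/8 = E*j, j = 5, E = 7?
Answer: -1542 + I*√989 ≈ -1542.0 + 31.448*I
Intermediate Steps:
C(c) = -c/3
D = -280 (D = -56*5 = -8*35 = -280)
√(((C(-3) + 3*1) + 2*D) - 433) - 1542 = √(((-⅓*(-3) + 3*1) + 2*(-280)) - 433) - 1542 = √(((1 + 3) - 560) - 433) - 1542 = √((4 - 560) - 433) - 1542 = √(-556 - 433) - 1542 = √(-989) - 1542 = I*√989 - 1542 = -1542 + I*√989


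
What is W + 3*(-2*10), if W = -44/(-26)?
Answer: -758/13 ≈ -58.308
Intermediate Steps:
W = 22/13 (W = -44*(-1/26) = 22/13 ≈ 1.6923)
W + 3*(-2*10) = 22/13 + 3*(-2*10) = 22/13 + 3*(-20) = 22/13 - 60 = -758/13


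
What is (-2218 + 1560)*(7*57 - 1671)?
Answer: 836976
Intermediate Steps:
(-2218 + 1560)*(7*57 - 1671) = -658*(399 - 1671) = -658*(-1272) = 836976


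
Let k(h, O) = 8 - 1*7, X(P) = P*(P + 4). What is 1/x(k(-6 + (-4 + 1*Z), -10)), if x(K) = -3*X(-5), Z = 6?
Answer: -1/15 ≈ -0.066667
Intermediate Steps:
X(P) = P*(4 + P)
k(h, O) = 1 (k(h, O) = 8 - 7 = 1)
x(K) = -15 (x(K) = -(-15)*(4 - 5) = -(-15)*(-1) = -3*5 = -15)
1/x(k(-6 + (-4 + 1*Z), -10)) = 1/(-15) = -1/15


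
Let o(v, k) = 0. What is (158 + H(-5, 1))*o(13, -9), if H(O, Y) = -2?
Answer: 0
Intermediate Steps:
(158 + H(-5, 1))*o(13, -9) = (158 - 2)*0 = 156*0 = 0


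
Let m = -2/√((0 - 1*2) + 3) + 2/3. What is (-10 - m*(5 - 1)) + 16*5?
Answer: 226/3 ≈ 75.333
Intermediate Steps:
m = -4/3 (m = -2/√((0 - 2) + 3) + 2*(⅓) = -2/√(-2 + 3) + ⅔ = -2/(√1) + ⅔ = -2/1 + ⅔ = -2*1 + ⅔ = -2 + ⅔ = -4/3 ≈ -1.3333)
(-10 - m*(5 - 1)) + 16*5 = (-10 - (-4)*(5 - 1)/3) + 16*5 = (-10 - (-4)*4/3) + 80 = (-10 - 1*(-16/3)) + 80 = (-10 + 16/3) + 80 = -14/3 + 80 = 226/3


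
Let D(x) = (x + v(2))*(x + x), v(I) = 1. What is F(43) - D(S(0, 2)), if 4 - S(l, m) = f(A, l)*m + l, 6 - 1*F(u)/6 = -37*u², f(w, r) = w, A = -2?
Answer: 410370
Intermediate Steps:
F(u) = 36 + 222*u² (F(u) = 36 - (-222)*u² = 36 + 222*u²)
S(l, m) = 4 - l + 2*m (S(l, m) = 4 - (-2*m + l) = 4 - (l - 2*m) = 4 + (-l + 2*m) = 4 - l + 2*m)
D(x) = 2*x*(1 + x) (D(x) = (x + 1)*(x + x) = (1 + x)*(2*x) = 2*x*(1 + x))
F(43) - D(S(0, 2)) = (36 + 222*43²) - 2*(4 - 1*0 + 2*2)*(1 + (4 - 1*0 + 2*2)) = (36 + 222*1849) - 2*(4 + 0 + 4)*(1 + (4 + 0 + 4)) = (36 + 410478) - 2*8*(1 + 8) = 410514 - 2*8*9 = 410514 - 1*144 = 410514 - 144 = 410370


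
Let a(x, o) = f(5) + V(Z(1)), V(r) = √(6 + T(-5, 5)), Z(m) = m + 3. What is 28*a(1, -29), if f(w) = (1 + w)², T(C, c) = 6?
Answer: 1008 + 56*√3 ≈ 1105.0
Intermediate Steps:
Z(m) = 3 + m
V(r) = 2*√3 (V(r) = √(6 + 6) = √12 = 2*√3)
a(x, o) = 36 + 2*√3 (a(x, o) = (1 + 5)² + 2*√3 = 6² + 2*√3 = 36 + 2*√3)
28*a(1, -29) = 28*(36 + 2*√3) = 1008 + 56*√3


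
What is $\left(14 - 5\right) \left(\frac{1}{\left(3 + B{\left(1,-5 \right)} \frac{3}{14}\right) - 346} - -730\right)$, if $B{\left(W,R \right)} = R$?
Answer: $\frac{31647564}{4817} \approx 6570.0$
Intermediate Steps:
$\left(14 - 5\right) \left(\frac{1}{\left(3 + B{\left(1,-5 \right)} \frac{3}{14}\right) - 346} - -730\right) = \left(14 - 5\right) \left(\frac{1}{\left(3 - 5 \cdot \frac{3}{14}\right) - 346} - -730\right) = \left(14 - 5\right) \left(\frac{1}{\left(3 - 5 \cdot 3 \cdot \frac{1}{14}\right) - 346} + 730\right) = 9 \left(\frac{1}{\left(3 - \frac{15}{14}\right) - 346} + 730\right) = 9 \left(\frac{1}{\frac{27}{14} - 346} + 730\right) = 9 \left(\frac{1}{- \frac{4817}{14}} + 730\right) = 9 \left(- \frac{14}{4817} + 730\right) = 9 \cdot \frac{3516396}{4817} = \frac{31647564}{4817}$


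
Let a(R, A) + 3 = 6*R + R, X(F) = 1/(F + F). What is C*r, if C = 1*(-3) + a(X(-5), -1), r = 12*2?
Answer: -804/5 ≈ -160.80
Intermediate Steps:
X(F) = 1/(2*F)
a(R, A) = -3 + 7*R (a(R, A) = -3 + (6*R + R) = -3 + 7*R)
r = 24
C = -67/10 (C = 1*(-3) + (-3 + 7*((½)/(-5))) = -3 + (-3 + 7*((½)*(-⅕))) = -3 + (-3 + 7*(-⅒)) = -3 + (-3 - 7/10) = -3 - 37/10 = -67/10 ≈ -6.7000)
C*r = -67/10*24 = -804/5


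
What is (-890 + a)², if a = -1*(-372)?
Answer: 268324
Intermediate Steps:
a = 372
(-890 + a)² = (-890 + 372)² = (-518)² = 268324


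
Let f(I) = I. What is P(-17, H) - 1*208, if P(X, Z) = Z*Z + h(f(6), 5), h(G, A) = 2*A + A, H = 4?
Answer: -177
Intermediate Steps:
h(G, A) = 3*A
P(X, Z) = 15 + Z² (P(X, Z) = Z*Z + 3*5 = Z² + 15 = 15 + Z²)
P(-17, H) - 1*208 = (15 + 4²) - 1*208 = (15 + 16) - 208 = 31 - 208 = -177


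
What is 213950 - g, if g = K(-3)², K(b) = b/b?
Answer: 213949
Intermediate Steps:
K(b) = 1
g = 1 (g = 1² = 1)
213950 - g = 213950 - 1*1 = 213950 - 1 = 213949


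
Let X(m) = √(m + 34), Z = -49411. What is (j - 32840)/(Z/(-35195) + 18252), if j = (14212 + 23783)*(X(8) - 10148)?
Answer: -13571406689500/642428551 + 1337234025*√42/642428551 ≈ -21112.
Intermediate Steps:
X(m) = √(34 + m)
j = -385573260 + 37995*√42 (j = (14212 + 23783)*(√(34 + 8) - 10148) = 37995*(√42 - 10148) = 37995*(-10148 + √42) = -385573260 + 37995*√42 ≈ -3.8533e+8)
(j - 32840)/(Z/(-35195) + 18252) = ((-385573260 + 37995*√42) - 32840)/(-49411/(-35195) + 18252) = (-385606100 + 37995*√42)/(-49411*(-1/35195) + 18252) = (-385606100 + 37995*√42)/(49411/35195 + 18252) = (-385606100 + 37995*√42)/(642428551/35195) = (-385606100 + 37995*√42)*(35195/642428551) = -13571406689500/642428551 + 1337234025*√42/642428551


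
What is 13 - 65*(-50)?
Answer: 3263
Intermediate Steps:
13 - 65*(-50) = 13 + 3250 = 3263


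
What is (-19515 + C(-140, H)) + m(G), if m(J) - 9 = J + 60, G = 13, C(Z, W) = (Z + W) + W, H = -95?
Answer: -19763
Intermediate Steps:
C(Z, W) = Z + 2*W (C(Z, W) = (W + Z) + W = Z + 2*W)
m(J) = 69 + J (m(J) = 9 + (J + 60) = 9 + (60 + J) = 69 + J)
(-19515 + C(-140, H)) + m(G) = (-19515 + (-140 + 2*(-95))) + (69 + 13) = (-19515 + (-140 - 190)) + 82 = (-19515 - 330) + 82 = -19845 + 82 = -19763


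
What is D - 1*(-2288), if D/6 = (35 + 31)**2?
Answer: 28424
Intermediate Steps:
D = 26136 (D = 6*(35 + 31)**2 = 6*66**2 = 6*4356 = 26136)
D - 1*(-2288) = 26136 - 1*(-2288) = 26136 + 2288 = 28424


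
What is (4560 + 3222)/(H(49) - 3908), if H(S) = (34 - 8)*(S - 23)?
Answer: -3891/1616 ≈ -2.4078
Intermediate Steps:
H(S) = -598 + 26*S (H(S) = 26*(-23 + S) = -598 + 26*S)
(4560 + 3222)/(H(49) - 3908) = (4560 + 3222)/((-598 + 26*49) - 3908) = 7782/((-598 + 1274) - 3908) = 7782/(676 - 3908) = 7782/(-3232) = 7782*(-1/3232) = -3891/1616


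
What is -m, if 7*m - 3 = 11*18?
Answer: -201/7 ≈ -28.714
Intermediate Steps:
m = 201/7 (m = 3/7 + (11*18)/7 = 3/7 + (⅐)*198 = 3/7 + 198/7 = 201/7 ≈ 28.714)
-m = -1*201/7 = -201/7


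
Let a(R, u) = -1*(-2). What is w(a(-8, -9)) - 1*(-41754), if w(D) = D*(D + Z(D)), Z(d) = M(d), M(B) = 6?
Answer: 41770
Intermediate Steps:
Z(d) = 6
a(R, u) = 2
w(D) = D*(6 + D) (w(D) = D*(D + 6) = D*(6 + D))
w(a(-8, -9)) - 1*(-41754) = 2*(6 + 2) - 1*(-41754) = 2*8 + 41754 = 16 + 41754 = 41770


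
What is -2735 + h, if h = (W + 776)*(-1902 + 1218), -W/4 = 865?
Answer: 1833121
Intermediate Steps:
W = -3460 (W = -4*865 = -3460)
h = 1835856 (h = (-3460 + 776)*(-1902 + 1218) = -2684*(-684) = 1835856)
-2735 + h = -2735 + 1835856 = 1833121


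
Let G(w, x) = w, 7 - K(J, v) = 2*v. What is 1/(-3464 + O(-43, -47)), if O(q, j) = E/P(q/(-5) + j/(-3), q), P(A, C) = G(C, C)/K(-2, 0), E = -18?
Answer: -43/148826 ≈ -0.00028893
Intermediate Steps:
K(J, v) = 7 - 2*v
P(A, C) = C/7 (P(A, C) = C/(7 - 2*0) = C/(7 + 0) = C/7)
O(q, j) = -126/q (O(q, j) = -18*7/q = -126/q)
1/(-3464 + O(-43, -47)) = 1/(-3464 - 126/(-43)) = 1/(-3464 - 126*(-1/43)) = 1/(-3464 + 126/43) = 1/(-148826/43) = -43/148826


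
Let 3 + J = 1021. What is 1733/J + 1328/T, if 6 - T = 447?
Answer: -587651/448938 ≈ -1.3090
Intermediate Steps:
T = -441 (T = 6 - 1*447 = 6 - 447 = -441)
J = 1018 (J = -3 + 1021 = 1018)
1733/J + 1328/T = 1733/1018 + 1328/(-441) = 1733*(1/1018) + 1328*(-1/441) = 1733/1018 - 1328/441 = -587651/448938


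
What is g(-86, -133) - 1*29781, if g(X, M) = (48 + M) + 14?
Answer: -29852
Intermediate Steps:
g(X, M) = 62 + M
g(-86, -133) - 1*29781 = (62 - 133) - 1*29781 = -71 - 29781 = -29852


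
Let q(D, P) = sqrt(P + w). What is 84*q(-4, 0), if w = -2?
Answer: 84*I*sqrt(2) ≈ 118.79*I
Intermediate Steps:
q(D, P) = sqrt(-2 + P) (q(D, P) = sqrt(P - 2) = sqrt(-2 + P))
84*q(-4, 0) = 84*sqrt(-2 + 0) = 84*sqrt(-2) = 84*(I*sqrt(2)) = 84*I*sqrt(2)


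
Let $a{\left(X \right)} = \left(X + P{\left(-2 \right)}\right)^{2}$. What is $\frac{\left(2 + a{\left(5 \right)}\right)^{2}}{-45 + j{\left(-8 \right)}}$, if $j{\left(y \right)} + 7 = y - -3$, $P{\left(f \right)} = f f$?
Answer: $- \frac{6889}{57} \approx -120.86$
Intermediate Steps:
$P{\left(f \right)} = f^{2}$
$j{\left(y \right)} = -4 + y$ ($j{\left(y \right)} = -7 + \left(y - -3\right) = -7 + \left(y + 3\right) = -7 + \left(3 + y\right) = -4 + y$)
$a{\left(X \right)} = \left(4 + X\right)^{2}$ ($a{\left(X \right)} = \left(X + \left(-2\right)^{2}\right)^{2} = \left(X + 4\right)^{2} = \left(4 + X\right)^{2}$)
$\frac{\left(2 + a{\left(5 \right)}\right)^{2}}{-45 + j{\left(-8 \right)}} = \frac{\left(2 + \left(4 + 5\right)^{2}\right)^{2}}{-45 - 12} = \frac{\left(2 + 9^{2}\right)^{2}}{-45 - 12} = \frac{\left(2 + 81\right)^{2}}{-57} = 83^{2} \left(- \frac{1}{57}\right) = 6889 \left(- \frac{1}{57}\right) = - \frac{6889}{57}$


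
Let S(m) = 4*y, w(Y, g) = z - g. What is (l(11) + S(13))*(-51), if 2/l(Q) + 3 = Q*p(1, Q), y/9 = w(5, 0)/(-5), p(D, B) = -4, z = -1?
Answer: -85782/235 ≈ -365.03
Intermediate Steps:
w(Y, g) = -1 - g
y = 9/5 (y = 9*((-1 - 1*0)/(-5)) = 9*((-1 + 0)*(-1/5)) = 9*(-1*(-1/5)) = 9*(1/5) = 9/5 ≈ 1.8000)
l(Q) = 2/(-3 - 4*Q) (l(Q) = 2/(-3 + Q*(-4)) = 2/(-3 - 4*Q))
S(m) = 36/5 (S(m) = 4*(9/5) = 36/5)
(l(11) + S(13))*(-51) = (2/(-3 - 4*11) + 36/5)*(-51) = (2/(-3 - 44) + 36/5)*(-51) = (2/(-47) + 36/5)*(-51) = (2*(-1/47) + 36/5)*(-51) = (-2/47 + 36/5)*(-51) = (1682/235)*(-51) = -85782/235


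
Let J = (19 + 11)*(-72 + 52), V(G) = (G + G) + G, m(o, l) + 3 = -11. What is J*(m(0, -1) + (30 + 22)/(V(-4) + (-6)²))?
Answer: 7100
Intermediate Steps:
m(o, l) = -14 (m(o, l) = -3 - 11 = -14)
V(G) = 3*G (V(G) = 2*G + G = 3*G)
J = -600 (J = 30*(-20) = -600)
J*(m(0, -1) + (30 + 22)/(V(-4) + (-6)²)) = -600*(-14 + (30 + 22)/(3*(-4) + (-6)²)) = -600*(-14 + 52/(-12 + 36)) = -600*(-14 + 52/24) = -600*(-14 + 52*(1/24)) = -600*(-14 + 13/6) = -600*(-71/6) = 7100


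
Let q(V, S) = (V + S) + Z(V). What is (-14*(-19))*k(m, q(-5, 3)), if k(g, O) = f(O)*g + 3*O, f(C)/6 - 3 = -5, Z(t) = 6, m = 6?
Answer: -15960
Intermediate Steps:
f(C) = -12 (f(C) = 18 + 6*(-5) = 18 - 30 = -12)
q(V, S) = 6 + S + V (q(V, S) = (V + S) + 6 = (S + V) + 6 = 6 + S + V)
k(g, O) = -12*g + 3*O
(-14*(-19))*k(m, q(-5, 3)) = (-14*(-19))*(-12*6 + 3*(6 + 3 - 5)) = 266*(-72 + 3*4) = 266*(-72 + 12) = 266*(-60) = -15960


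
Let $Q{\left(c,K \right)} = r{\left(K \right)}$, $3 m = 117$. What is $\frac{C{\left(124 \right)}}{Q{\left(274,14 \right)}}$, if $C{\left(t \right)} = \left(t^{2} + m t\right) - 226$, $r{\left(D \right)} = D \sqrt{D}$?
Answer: $\frac{9993 \sqrt{14}}{98} \approx 381.53$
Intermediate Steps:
$m = 39$ ($m = \frac{1}{3} \cdot 117 = 39$)
$r{\left(D \right)} = D^{\frac{3}{2}}$
$C{\left(t \right)} = -226 + t^{2} + 39 t$ ($C{\left(t \right)} = \left(t^{2} + 39 t\right) - 226 = -226 + t^{2} + 39 t$)
$Q{\left(c,K \right)} = K^{\frac{3}{2}}$
$\frac{C{\left(124 \right)}}{Q{\left(274,14 \right)}} = \frac{-226 + 124^{2} + 39 \cdot 124}{14^{\frac{3}{2}}} = \frac{-226 + 15376 + 4836}{14 \sqrt{14}} = 19986 \frac{\sqrt{14}}{196} = \frac{9993 \sqrt{14}}{98}$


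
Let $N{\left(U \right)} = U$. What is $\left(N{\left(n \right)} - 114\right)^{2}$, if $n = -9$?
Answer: $15129$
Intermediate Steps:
$\left(N{\left(n \right)} - 114\right)^{2} = \left(-9 - 114\right)^{2} = \left(-123\right)^{2} = 15129$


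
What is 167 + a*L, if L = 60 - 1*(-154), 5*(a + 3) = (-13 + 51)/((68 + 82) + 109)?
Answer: -606993/1295 ≈ -468.72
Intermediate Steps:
a = -3847/1295 (a = -3 + ((-13 + 51)/((68 + 82) + 109))/5 = -3 + (38/(150 + 109))/5 = -3 + (38/259)/5 = -3 + (38*(1/259))/5 = -3 + (⅕)*(38/259) = -3 + 38/1295 = -3847/1295 ≈ -2.9707)
L = 214 (L = 60 + 154 = 214)
167 + a*L = 167 - 3847/1295*214 = 167 - 823258/1295 = -606993/1295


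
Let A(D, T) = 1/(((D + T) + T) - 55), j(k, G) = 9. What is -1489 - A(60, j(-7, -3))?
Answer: -34248/23 ≈ -1489.0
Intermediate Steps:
A(D, T) = 1/(-55 + D + 2*T) (A(D, T) = 1/((D + 2*T) - 55) = 1/(-55 + D + 2*T))
-1489 - A(60, j(-7, -3)) = -1489 - 1/(-55 + 60 + 2*9) = -1489 - 1/(-55 + 60 + 18) = -1489 - 1/23 = -34248/23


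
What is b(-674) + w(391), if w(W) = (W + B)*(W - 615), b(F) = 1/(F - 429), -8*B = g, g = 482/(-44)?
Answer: -1066378205/12133 ≈ -87891.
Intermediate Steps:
g = -241/22 (g = 482*(-1/44) = -241/22 ≈ -10.955)
B = 241/176 (B = -1/8*(-241/22) = 241/176 ≈ 1.3693)
b(F) = 1/(-429 + F)
w(W) = (-615 + W)*(241/176 + W) (w(W) = (W + 241/176)*(W - 615) = (241/176 + W)*(-615 + W) = (-615 + W)*(241/176 + W))
b(-674) + w(391) = 1/(-429 - 674) + (-148215/176 + 391**2 - 107999/176*391) = 1/(-1103) + (-148215/176 + 152881 - 42227609/176) = -1/1103 - 966798/11 = -1066378205/12133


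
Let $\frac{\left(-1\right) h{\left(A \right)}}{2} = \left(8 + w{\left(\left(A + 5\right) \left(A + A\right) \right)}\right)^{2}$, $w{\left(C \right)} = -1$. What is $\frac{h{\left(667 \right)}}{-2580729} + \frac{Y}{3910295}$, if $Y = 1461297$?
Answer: $\frac{3771594754423}{10091411705055} \approx 0.37374$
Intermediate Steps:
$h{\left(A \right)} = -98$ ($h{\left(A \right)} = - 2 \left(8 - 1\right)^{2} = - 2 \cdot 7^{2} = \left(-2\right) 49 = -98$)
$\frac{h{\left(667 \right)}}{-2580729} + \frac{Y}{3910295} = - \frac{98}{-2580729} + \frac{1461297}{3910295} = \left(-98\right) \left(- \frac{1}{2580729}\right) + 1461297 \cdot \frac{1}{3910295} = \frac{98}{2580729} + \frac{1461297}{3910295} = \frac{3771594754423}{10091411705055}$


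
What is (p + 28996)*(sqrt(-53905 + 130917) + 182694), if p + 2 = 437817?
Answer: 85283568834 + 933622*sqrt(19253) ≈ 8.5413e+10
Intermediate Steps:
p = 437815 (p = -2 + 437817 = 437815)
(p + 28996)*(sqrt(-53905 + 130917) + 182694) = (437815 + 28996)*(sqrt(-53905 + 130917) + 182694) = 466811*(sqrt(77012) + 182694) = 466811*(2*sqrt(19253) + 182694) = 466811*(182694 + 2*sqrt(19253)) = 85283568834 + 933622*sqrt(19253)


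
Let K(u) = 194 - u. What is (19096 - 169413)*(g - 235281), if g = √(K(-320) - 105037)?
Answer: 35366734077 - 150317*I*√104523 ≈ 3.5367e+10 - 4.8598e+7*I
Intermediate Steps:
g = I*√104523 (g = √((194 - 1*(-320)) - 105037) = √((194 + 320) - 105037) = √(514 - 105037) = √(-104523) = I*√104523 ≈ 323.3*I)
(19096 - 169413)*(g - 235281) = (19096 - 169413)*(I*√104523 - 235281) = -150317*(-235281 + I*√104523) = 35366734077 - 150317*I*√104523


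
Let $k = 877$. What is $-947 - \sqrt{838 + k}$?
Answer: $-947 - 7 \sqrt{35} \approx -988.41$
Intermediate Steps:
$-947 - \sqrt{838 + k} = -947 - \sqrt{838 + 877} = -947 - \sqrt{1715} = -947 - 7 \sqrt{35}$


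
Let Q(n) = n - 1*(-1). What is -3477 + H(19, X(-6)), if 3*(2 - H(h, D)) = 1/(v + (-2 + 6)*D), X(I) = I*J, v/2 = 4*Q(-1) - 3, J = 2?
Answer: -562949/162 ≈ -3475.0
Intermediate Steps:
Q(n) = 1 + n (Q(n) = n + 1 = 1 + n)
v = -6 (v = 2*(4*(1 - 1) - 3) = 2*(4*0 - 3) = 2*(0 - 3) = 2*(-3) = -6)
X(I) = 2*I (X(I) = I*2 = 2*I)
H(h, D) = 2 - 1/(3*(-6 + 4*D)) (H(h, D) = 2 - 1/(3*(-6 + (-2 + 6)*D)) = 2 - 1/(3*(-6 + 4*D)))
-3477 + H(19, X(-6)) = -3477 + (-37 + 24*(2*(-6)))/(6*(-3 + 2*(2*(-6)))) = -3477 + (-37 + 24*(-12))/(6*(-3 + 2*(-12))) = -3477 + (-37 - 288)/(6*(-3 - 24)) = -3477 + (⅙)*(-325)/(-27) = -3477 + (⅙)*(-1/27)*(-325) = -3477 + 325/162 = -562949/162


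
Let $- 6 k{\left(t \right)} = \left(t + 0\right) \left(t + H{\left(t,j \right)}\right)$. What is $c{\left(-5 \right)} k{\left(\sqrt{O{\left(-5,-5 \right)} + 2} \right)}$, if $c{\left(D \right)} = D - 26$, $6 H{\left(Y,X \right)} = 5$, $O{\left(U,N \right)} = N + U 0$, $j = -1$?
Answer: $- \frac{31}{2} + \frac{155 i \sqrt{3}}{36} \approx -15.5 + 7.4574 i$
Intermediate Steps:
$O{\left(U,N \right)} = N$ ($O{\left(U,N \right)} = N + 0 = N$)
$H{\left(Y,X \right)} = \frac{5}{6}$ ($H{\left(Y,X \right)} = \frac{1}{6} \cdot 5 = \frac{5}{6}$)
$c{\left(D \right)} = -26 + D$
$k{\left(t \right)} = - \frac{t \left(\frac{5}{6} + t\right)}{6}$ ($k{\left(t \right)} = - \frac{\left(t + 0\right) \left(t + \frac{5}{6}\right)}{6} = - \frac{t \left(\frac{5}{6} + t\right)}{6}$)
$c{\left(-5 \right)} k{\left(\sqrt{O{\left(-5,-5 \right)} + 2} \right)} = \left(-26 - 5\right) \left(- \frac{\sqrt{-5 + 2} \left(5 + 6 \sqrt{-5 + 2}\right)}{36}\right) = - 31 \left(- \frac{\sqrt{-3} \left(5 + 6 \sqrt{-3}\right)}{36}\right) = - 31 \left(- \frac{i \sqrt{3} \left(5 + 6 i \sqrt{3}\right)}{36}\right) = \frac{31 i \sqrt{3} \left(5 + 6 i \sqrt{3}\right)}{36}$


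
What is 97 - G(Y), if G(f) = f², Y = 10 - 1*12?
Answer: 93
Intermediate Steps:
Y = -2 (Y = 10 - 12 = -2)
97 - G(Y) = 97 - 1*(-2)² = 97 - 1*4 = 97 - 4 = 93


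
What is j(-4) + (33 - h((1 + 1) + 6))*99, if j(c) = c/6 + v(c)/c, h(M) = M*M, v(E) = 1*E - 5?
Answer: -36809/12 ≈ -3067.4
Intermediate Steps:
v(E) = -5 + E (v(E) = E - 5 = -5 + E)
h(M) = M²
j(c) = c/6 + (-5 + c)/c
j(-4) + (33 - h((1 + 1) + 6))*99 = (1 - 5/(-4) + (⅙)*(-4)) + (33 - ((1 + 1) + 6)²)*99 = (1 - 5*(-¼) - ⅔) + (33 - (2 + 6)²)*99 = (1 + 5/4 - ⅔) + (33 - 1*8²)*99 = 19/12 + (33 - 1*64)*99 = 19/12 + (33 - 64)*99 = 19/12 - 31*99 = 19/12 - 3069 = -36809/12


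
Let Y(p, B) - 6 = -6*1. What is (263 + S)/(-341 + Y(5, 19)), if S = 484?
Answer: -747/341 ≈ -2.1906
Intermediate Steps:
Y(p, B) = 0 (Y(p, B) = 6 - 6*1 = 6 - 6 = 0)
(263 + S)/(-341 + Y(5, 19)) = (263 + 484)/(-341 + 0) = 747/(-341) = 747*(-1/341) = -747/341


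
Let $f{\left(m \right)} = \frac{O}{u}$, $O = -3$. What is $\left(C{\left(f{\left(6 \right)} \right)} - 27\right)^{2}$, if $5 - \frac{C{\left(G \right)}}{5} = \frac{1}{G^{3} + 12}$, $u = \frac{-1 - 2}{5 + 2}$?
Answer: $\frac{20449}{5041} \approx 4.0565$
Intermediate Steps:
$u = - \frac{3}{7} \approx -0.42857$
$f{\left(m \right)} = 7$ ($f{\left(m \right)} = - \frac{3}{- \frac{3}{7}} = \left(-3\right) \left(- \frac{7}{3}\right) = 7$)
$C{\left(G \right)} = 25 - \frac{5}{12 + G^{3}}$ ($C{\left(G \right)} = 25 - \frac{5}{G^{3} + 12} = 25 - \frac{5}{12 + G^{3}}$)
$\left(C{\left(f{\left(6 \right)} \right)} - 27\right)^{2} = \left(\frac{5 \left(59 + 5 \cdot 7^{3}\right)}{12 + 7^{3}} - 27\right)^{2} = \left(\frac{5 \left(59 + 5 \cdot 343\right)}{12 + 343} - 27\right)^{2} = \left(\frac{5 \left(59 + 1715\right)}{355} - 27\right)^{2} = \left(5 \cdot \frac{1}{355} \cdot 1774 - 27\right)^{2} = \left(\frac{1774}{71} - 27\right)^{2} = \left(- \frac{143}{71}\right)^{2} = \frac{20449}{5041}$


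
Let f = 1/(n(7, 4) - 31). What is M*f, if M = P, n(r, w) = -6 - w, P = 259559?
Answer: -259559/41 ≈ -6330.7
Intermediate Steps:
f = -1/41 (f = 1/((-6 - 1*4) - 31) = 1/((-6 - 4) - 31) = 1/(-10 - 31) = 1/(-41) = -1/41 ≈ -0.024390)
M = 259559
M*f = 259559*(-1/41) = -259559/41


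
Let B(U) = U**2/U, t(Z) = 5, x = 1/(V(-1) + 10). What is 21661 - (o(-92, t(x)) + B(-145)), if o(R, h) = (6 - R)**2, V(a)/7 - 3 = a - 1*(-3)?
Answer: 12202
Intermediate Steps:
V(a) = 42 + 7*a (V(a) = 21 + 7*(a - 1*(-3)) = 21 + 7*(a + 3) = 21 + 7*(3 + a) = 21 + (21 + 7*a) = 42 + 7*a)
x = 1/45 (x = 1/((42 + 7*(-1)) + 10) = 1/((42 - 7) + 10) = 1/(35 + 10) = 1/45 ≈ 0.022222)
B(U) = U
21661 - (o(-92, t(x)) + B(-145)) = 21661 - ((-6 - 92)**2 - 145) = 21661 - ((-98)**2 - 145) = 21661 - (9604 - 145) = 21661 - 1*9459 = 21661 - 9459 = 12202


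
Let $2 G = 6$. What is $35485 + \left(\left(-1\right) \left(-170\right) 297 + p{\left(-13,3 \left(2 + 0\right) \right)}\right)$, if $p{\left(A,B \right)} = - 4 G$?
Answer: $85963$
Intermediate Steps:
$G = 3$ ($G = \frac{1}{2} \cdot 6 = 3$)
$p{\left(A,B \right)} = -12$ ($p{\left(A,B \right)} = \left(-4\right) 3 = -12$)
$35485 + \left(\left(-1\right) \left(-170\right) 297 + p{\left(-13,3 \left(2 + 0\right) \right)}\right) = 35485 - \left(12 - \left(-1\right) \left(-170\right) 297\right) = 35485 + \left(170 \cdot 297 - 12\right) = 35485 + \left(50490 - 12\right) = 35485 + 50478 = 85963$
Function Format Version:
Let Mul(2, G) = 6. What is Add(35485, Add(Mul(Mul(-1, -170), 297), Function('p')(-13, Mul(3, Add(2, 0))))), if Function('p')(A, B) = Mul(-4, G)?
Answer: 85963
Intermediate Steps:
G = 3 (G = Mul(Rational(1, 2), 6) = 3)
Function('p')(A, B) = -12 (Function('p')(A, B) = Mul(-4, 3) = -12)
Add(35485, Add(Mul(Mul(-1, -170), 297), Function('p')(-13, Mul(3, Add(2, 0))))) = Add(35485, Add(Mul(Mul(-1, -170), 297), -12)) = Add(35485, Add(Mul(170, 297), -12)) = Add(35485, Add(50490, -12)) = Add(35485, 50478) = 85963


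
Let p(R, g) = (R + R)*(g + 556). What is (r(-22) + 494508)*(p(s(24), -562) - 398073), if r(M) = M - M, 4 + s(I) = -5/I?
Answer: -196825310430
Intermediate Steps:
s(I) = -4 - 5/I
r(M) = 0
p(R, g) = 2*R*(556 + g) (p(R, g) = (2*R)*(556 + g) = 2*R*(556 + g))
(r(-22) + 494508)*(p(s(24), -562) - 398073) = (0 + 494508)*(2*(-4 - 5/24)*(556 - 562) - 398073) = 494508*(2*(-4 - 5*1/24)*(-6) - 398073) = 494508*(2*(-4 - 5/24)*(-6) - 398073) = 494508*(2*(-101/24)*(-6) - 398073) = 494508*(101/2 - 398073) = 494508*(-796045/2) = -196825310430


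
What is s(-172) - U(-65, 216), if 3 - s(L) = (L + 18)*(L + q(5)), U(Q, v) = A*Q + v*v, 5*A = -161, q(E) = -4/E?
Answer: -376786/5 ≈ -75357.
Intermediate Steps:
A = -161/5 (A = (⅕)*(-161) = -161/5 ≈ -32.200)
U(Q, v) = v² - 161*Q/5 (U(Q, v) = -161*Q/5 + v*v = -161*Q/5 + v² = v² - 161*Q/5)
s(L) = 3 - (18 + L)*(-⅘ + L) (s(L) = 3 - (L + 18)*(L - 4/5) = 3 - (18 + L)*(L - 4*⅕) = 3 - (18 + L)*(L - ⅘) = 3 - (18 + L)*(-⅘ + L))
s(-172) - U(-65, 216) = (87/5 - 1*(-172)² - 86/5*(-172)) - (216² - 161/5*(-65)) = (87/5 - 1*29584 + 14792/5) - (46656 + 2093) = (87/5 - 29584 + 14792/5) - 1*48749 = -133041/5 - 48749 = -376786/5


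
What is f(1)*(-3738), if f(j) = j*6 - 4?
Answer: -7476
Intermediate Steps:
f(j) = -4 + 6*j (f(j) = 6*j - 4 = -4 + 6*j)
f(1)*(-3738) = (-4 + 6*1)*(-3738) = (-4 + 6)*(-3738) = 2*(-3738) = -7476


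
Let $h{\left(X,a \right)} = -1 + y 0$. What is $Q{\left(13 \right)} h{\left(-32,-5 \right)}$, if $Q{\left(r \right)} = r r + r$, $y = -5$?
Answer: $-182$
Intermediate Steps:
$Q{\left(r \right)} = r + r^{2}$ ($Q{\left(r \right)} = r^{2} + r = r + r^{2}$)
$h{\left(X,a \right)} = -1$ ($h{\left(X,a \right)} = -1 - 0 = -1 + 0 = -1$)
$Q{\left(13 \right)} h{\left(-32,-5 \right)} = 13 \left(1 + 13\right) \left(-1\right) = 13 \cdot 14 \left(-1\right) = 182 \left(-1\right) = -182$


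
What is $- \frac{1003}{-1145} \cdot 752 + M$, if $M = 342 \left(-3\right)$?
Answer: $- \frac{420514}{1145} \approx -367.26$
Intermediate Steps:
$M = -1026$
$- \frac{1003}{-1145} \cdot 752 + M = - \frac{1003}{-1145} \cdot 752 - 1026 = \left(-1003\right) \left(- \frac{1}{1145}\right) 752 - 1026 = \frac{1003}{1145} \cdot 752 - 1026 = \frac{754256}{1145} - 1026 = - \frac{420514}{1145}$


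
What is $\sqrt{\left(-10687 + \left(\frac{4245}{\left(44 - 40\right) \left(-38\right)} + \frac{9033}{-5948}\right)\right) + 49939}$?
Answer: $\frac{\sqrt{500939165494374}}{113012} \approx 198.05$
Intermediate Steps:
$\sqrt{\left(-10687 + \left(\frac{4245}{\left(44 - 40\right) \left(-38\right)} + \frac{9033}{-5948}\right)\right) + 49939} = \sqrt{\left(-10687 + \left(\frac{4245}{4 \left(-38\right)} + 9033 \left(- \frac{1}{5948}\right)\right)\right) + 49939} = \sqrt{\left(-10687 + \left(\frac{4245}{-152} - \frac{9033}{5948}\right)\right) + 49939} = \sqrt{\left(-10687 + \left(4245 \left(- \frac{1}{152}\right) - \frac{9033}{5948}\right)\right) + 49939} = \sqrt{\left(-10687 - \frac{6655569}{226024}\right) + 49939} = \sqrt{- \frac{2422174057}{226024} + 49939} = \sqrt{\frac{8865238479}{226024}} = \frac{\sqrt{500939165494374}}{113012}$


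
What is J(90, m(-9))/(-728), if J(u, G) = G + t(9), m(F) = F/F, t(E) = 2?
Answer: -3/728 ≈ -0.0041209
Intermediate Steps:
m(F) = 1
J(u, G) = 2 + G (J(u, G) = G + 2 = 2 + G)
J(90, m(-9))/(-728) = (2 + 1)/(-728) = 3*(-1/728) = -3/728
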